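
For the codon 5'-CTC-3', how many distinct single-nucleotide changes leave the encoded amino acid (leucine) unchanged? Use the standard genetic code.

3

Position 1: none → 0 synonymous.
Position 2: none → 0 synonymous.
Position 3: CTT, CTA, CTG → 3 synonymous.
Total: 0 + 0 + 3 = 3.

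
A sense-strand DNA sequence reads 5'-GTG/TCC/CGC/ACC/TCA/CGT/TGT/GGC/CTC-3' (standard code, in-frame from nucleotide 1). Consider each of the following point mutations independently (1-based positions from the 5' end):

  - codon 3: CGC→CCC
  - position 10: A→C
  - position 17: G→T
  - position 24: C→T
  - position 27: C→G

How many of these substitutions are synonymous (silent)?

Codon 3: CGC (Arg) → CCC (Pro) — missense.
Codon 4: ACC (Thr) → CCC (Pro) — missense.
Codon 6: CGT (Arg) → CTT (Leu) — missense.
Codon 8: GGC (Gly) → GGT (Gly) — synonymous.
Codon 9: CTC (Leu) → CTG (Leu) — synonymous.
Synonymous: 2 of 5.

2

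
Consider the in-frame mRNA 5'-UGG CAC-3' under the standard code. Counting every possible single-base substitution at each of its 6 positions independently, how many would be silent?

Codon 1 (UGG, Trp): 0 synonymous substitutions.
Codon 2 (CAC, His): 1 synonymous substitution.
Total: 0 + 1 = 1.

1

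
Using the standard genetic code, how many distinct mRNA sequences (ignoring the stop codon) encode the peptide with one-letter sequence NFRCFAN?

768

Asn: 2 codons.
Phe: 2 codons.
Arg: 6 codons.
Cys: 2 codons.
Phe: 2 codons.
Ala: 4 codons.
Asn: 2 codons.
2 × 2 × 6 × 2 × 2 × 4 × 2 = 768.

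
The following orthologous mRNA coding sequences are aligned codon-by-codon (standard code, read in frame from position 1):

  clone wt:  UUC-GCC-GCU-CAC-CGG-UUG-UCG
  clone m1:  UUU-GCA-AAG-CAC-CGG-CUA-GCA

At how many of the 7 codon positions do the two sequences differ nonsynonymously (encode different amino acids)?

2

Codon 1: UUC Phe / UUU Phe — synonymous.
Codon 2: GCC Ala / GCA Ala — synonymous.
Codon 3: GCU Ala / AAG Lys — nonsynonymous.
Codon 4: CAC His / CAC His — identical.
Codon 5: CGG Arg / CGG Arg — identical.
Codon 6: UUG Leu / CUA Leu — synonymous.
Codon 7: UCG Ser / GCA Ala — nonsynonymous.
Nonsynonymous differences: 2.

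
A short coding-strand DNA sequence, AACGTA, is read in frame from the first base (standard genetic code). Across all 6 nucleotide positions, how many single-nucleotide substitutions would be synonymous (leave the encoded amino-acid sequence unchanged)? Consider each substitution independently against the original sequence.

4

Codon 1 (AAC, Asn): 1 synonymous substitution.
Codon 2 (GTA, Val): 3 synonymous substitutions.
Total: 1 + 3 = 4.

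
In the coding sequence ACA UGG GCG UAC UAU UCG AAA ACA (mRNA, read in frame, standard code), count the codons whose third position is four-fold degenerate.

Codon 1 ACA (Thr): third position 4-fold.
Codon 2 UGG (Trp): third position 1-fold.
Codon 3 GCG (Ala): third position 4-fold.
Codon 4 UAC (Tyr): third position 2-fold.
Codon 5 UAU (Tyr): third position 2-fold.
Codon 6 UCG (Ser): third position 4-fold.
Codon 7 AAA (Lys): third position 2-fold.
Codon 8 ACA (Thr): third position 4-fold.
Four-fold degenerate third positions: 4.

4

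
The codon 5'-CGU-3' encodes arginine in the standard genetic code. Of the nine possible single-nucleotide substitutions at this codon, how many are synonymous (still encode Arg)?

Position 1: none → 0 synonymous.
Position 2: none → 0 synonymous.
Position 3: CGC, CGA, CGG → 3 synonymous.
Total: 0 + 0 + 3 = 3.

3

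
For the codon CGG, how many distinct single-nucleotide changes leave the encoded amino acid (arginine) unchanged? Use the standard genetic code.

Position 1: AGG → 1 synonymous.
Position 2: none → 0 synonymous.
Position 3: CGT, CGC, CGA → 3 synonymous.
Total: 1 + 0 + 3 = 4.

4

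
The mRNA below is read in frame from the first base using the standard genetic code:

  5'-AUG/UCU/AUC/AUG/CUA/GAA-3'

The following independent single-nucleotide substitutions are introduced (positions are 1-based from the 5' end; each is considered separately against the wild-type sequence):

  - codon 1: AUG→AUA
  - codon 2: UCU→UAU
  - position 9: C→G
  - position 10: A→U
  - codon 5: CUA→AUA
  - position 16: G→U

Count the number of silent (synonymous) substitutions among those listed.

0

Codon 1: AUG (Met) → AUA (Ile) — missense.
Codon 2: UCU (Ser) → UAU (Tyr) — missense.
Codon 3: AUC (Ile) → AUG (Met) — missense.
Codon 4: AUG (Met) → UUG (Leu) — missense.
Codon 5: CUA (Leu) → AUA (Ile) — missense.
Codon 6: GAA (Glu) → UAA (Stop) — nonsense.
Synonymous: 0 of 6.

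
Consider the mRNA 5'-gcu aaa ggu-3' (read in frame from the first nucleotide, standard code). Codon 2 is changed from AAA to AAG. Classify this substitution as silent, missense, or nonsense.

silent

Position 6 falls in codon 2: AAA → Lys.
After the substitution the codon is AAG → Lys.
Both encode Lys, so the change is synonymous.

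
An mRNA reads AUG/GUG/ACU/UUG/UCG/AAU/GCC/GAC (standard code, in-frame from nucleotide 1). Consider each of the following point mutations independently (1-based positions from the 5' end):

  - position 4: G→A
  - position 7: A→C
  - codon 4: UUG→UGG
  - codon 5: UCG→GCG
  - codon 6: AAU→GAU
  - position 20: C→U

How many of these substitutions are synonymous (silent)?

0

Codon 2: GUG (Val) → AUG (Met) — missense.
Codon 3: ACU (Thr) → CCU (Pro) — missense.
Codon 4: UUG (Leu) → UGG (Trp) — missense.
Codon 5: UCG (Ser) → GCG (Ala) — missense.
Codon 6: AAU (Asn) → GAU (Asp) — missense.
Codon 7: GCC (Ala) → GUC (Val) — missense.
Synonymous: 0 of 6.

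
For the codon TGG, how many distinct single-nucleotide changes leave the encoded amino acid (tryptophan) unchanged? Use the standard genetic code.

0

Position 1: none → 0 synonymous.
Position 2: none → 0 synonymous.
Position 3: none → 0 synonymous.
Total: 0 + 0 + 0 = 0.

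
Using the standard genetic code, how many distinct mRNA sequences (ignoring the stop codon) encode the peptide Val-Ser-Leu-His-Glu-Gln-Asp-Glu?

4608

Val: 4 codons.
Ser: 6 codons.
Leu: 6 codons.
His: 2 codons.
Glu: 2 codons.
Gln: 2 codons.
Asp: 2 codons.
Glu: 2 codons.
4 × 6 × 6 × 2 × 2 × 2 × 2 × 2 = 4608.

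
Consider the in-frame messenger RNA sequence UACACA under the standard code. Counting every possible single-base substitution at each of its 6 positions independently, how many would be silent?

4

Codon 1 (UAC, Tyr): 1 synonymous substitution.
Codon 2 (ACA, Thr): 3 synonymous substitutions.
Total: 1 + 3 = 4.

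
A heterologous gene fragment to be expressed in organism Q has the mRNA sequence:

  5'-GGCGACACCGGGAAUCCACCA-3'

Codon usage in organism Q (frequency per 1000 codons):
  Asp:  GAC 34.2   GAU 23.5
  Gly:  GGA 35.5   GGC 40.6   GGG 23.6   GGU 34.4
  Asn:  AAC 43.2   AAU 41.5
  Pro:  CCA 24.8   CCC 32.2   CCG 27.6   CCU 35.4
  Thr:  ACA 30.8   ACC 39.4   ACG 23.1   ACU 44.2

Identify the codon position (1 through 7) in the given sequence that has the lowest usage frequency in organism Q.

4

Codon 1 GGC (Gly): 40.6 per 1000.
Codon 2 GAC (Asp): 34.2 per 1000.
Codon 3 ACC (Thr): 39.4 per 1000.
Codon 4 GGG (Gly): 23.6 per 1000.
Codon 5 AAU (Asn): 41.5 per 1000.
Codon 6 CCA (Pro): 24.8 per 1000.
Codon 7 CCA (Pro): 24.8 per 1000.
Lowest frequency is 23.6 at codon 4.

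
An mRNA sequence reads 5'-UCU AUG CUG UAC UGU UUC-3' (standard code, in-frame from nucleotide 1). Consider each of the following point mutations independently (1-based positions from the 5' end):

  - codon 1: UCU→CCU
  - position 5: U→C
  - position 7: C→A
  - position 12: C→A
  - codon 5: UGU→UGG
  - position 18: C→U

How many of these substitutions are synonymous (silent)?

1

Codon 1: UCU (Ser) → CCU (Pro) — missense.
Codon 2: AUG (Met) → ACG (Thr) — missense.
Codon 3: CUG (Leu) → AUG (Met) — missense.
Codon 4: UAC (Tyr) → UAA (Stop) — nonsense.
Codon 5: UGU (Cys) → UGG (Trp) — missense.
Codon 6: UUC (Phe) → UUU (Phe) — synonymous.
Synonymous: 1 of 6.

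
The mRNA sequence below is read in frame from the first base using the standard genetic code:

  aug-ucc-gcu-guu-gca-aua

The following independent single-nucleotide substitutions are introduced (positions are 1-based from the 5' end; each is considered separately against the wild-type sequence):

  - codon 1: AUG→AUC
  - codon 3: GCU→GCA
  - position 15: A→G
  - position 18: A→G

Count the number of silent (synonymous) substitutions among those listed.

2

Codon 1: AUG (Met) → AUC (Ile) — missense.
Codon 3: GCU (Ala) → GCA (Ala) — synonymous.
Codon 5: GCA (Ala) → GCG (Ala) — synonymous.
Codon 6: AUA (Ile) → AUG (Met) — missense.
Synonymous: 2 of 4.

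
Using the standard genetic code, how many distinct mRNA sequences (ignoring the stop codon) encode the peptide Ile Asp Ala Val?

96

Ile: 3 codons.
Asp: 2 codons.
Ala: 4 codons.
Val: 4 codons.
3 × 2 × 4 × 4 = 96.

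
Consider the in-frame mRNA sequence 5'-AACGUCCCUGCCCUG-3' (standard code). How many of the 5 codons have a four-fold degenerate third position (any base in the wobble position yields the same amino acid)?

Codon 1 AAC (Asn): third position 2-fold.
Codon 2 GUC (Val): third position 4-fold.
Codon 3 CCU (Pro): third position 4-fold.
Codon 4 GCC (Ala): third position 4-fold.
Codon 5 CUG (Leu): third position 4-fold.
Four-fold degenerate third positions: 4.

4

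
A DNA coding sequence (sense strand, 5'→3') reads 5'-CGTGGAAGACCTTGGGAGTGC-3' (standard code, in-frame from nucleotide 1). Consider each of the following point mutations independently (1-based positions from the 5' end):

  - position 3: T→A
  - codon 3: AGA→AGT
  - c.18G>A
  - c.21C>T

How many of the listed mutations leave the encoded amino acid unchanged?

3

Codon 1: CGT (Arg) → CGA (Arg) — synonymous.
Codon 3: AGA (Arg) → AGT (Ser) — missense.
Codon 6: GAG (Glu) → GAA (Glu) — synonymous.
Codon 7: TGC (Cys) → TGT (Cys) — synonymous.
Synonymous: 3 of 4.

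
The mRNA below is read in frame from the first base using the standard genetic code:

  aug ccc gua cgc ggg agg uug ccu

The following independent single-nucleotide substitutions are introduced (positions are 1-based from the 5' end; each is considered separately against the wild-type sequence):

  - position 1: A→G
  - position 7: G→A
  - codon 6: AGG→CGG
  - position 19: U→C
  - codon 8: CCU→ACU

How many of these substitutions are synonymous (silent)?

Codon 1: AUG (Met) → GUG (Val) — missense.
Codon 3: GUA (Val) → AUA (Ile) — missense.
Codon 6: AGG (Arg) → CGG (Arg) — synonymous.
Codon 7: UUG (Leu) → CUG (Leu) — synonymous.
Codon 8: CCU (Pro) → ACU (Thr) — missense.
Synonymous: 2 of 5.

2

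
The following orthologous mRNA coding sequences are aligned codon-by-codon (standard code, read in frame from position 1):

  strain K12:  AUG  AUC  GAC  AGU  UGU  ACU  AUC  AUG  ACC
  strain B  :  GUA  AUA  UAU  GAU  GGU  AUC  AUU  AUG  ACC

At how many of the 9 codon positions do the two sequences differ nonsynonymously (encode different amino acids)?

5

Codon 1: AUG Met / GUA Val — nonsynonymous.
Codon 2: AUC Ile / AUA Ile — synonymous.
Codon 3: GAC Asp / UAU Tyr — nonsynonymous.
Codon 4: AGU Ser / GAU Asp — nonsynonymous.
Codon 5: UGU Cys / GGU Gly — nonsynonymous.
Codon 6: ACU Thr / AUC Ile — nonsynonymous.
Codon 7: AUC Ile / AUU Ile — synonymous.
Codon 8: AUG Met / AUG Met — identical.
Codon 9: ACC Thr / ACC Thr — identical.
Nonsynonymous differences: 5.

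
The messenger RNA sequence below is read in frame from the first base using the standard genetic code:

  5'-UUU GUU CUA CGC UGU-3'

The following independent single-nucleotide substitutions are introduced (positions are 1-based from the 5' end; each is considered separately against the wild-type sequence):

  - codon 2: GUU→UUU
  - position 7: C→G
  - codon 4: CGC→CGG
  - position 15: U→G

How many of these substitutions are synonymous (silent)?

Codon 2: GUU (Val) → UUU (Phe) — missense.
Codon 3: CUA (Leu) → GUA (Val) — missense.
Codon 4: CGC (Arg) → CGG (Arg) — synonymous.
Codon 5: UGU (Cys) → UGG (Trp) — missense.
Synonymous: 1 of 4.

1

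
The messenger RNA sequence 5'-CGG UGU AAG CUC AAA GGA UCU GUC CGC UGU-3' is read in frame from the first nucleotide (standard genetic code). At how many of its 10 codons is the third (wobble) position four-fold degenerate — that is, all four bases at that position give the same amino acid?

6

Codon 1 CGG (Arg): third position 4-fold.
Codon 2 UGU (Cys): third position 2-fold.
Codon 3 AAG (Lys): third position 2-fold.
Codon 4 CUC (Leu): third position 4-fold.
Codon 5 AAA (Lys): third position 2-fold.
Codon 6 GGA (Gly): third position 4-fold.
Codon 7 UCU (Ser): third position 4-fold.
Codon 8 GUC (Val): third position 4-fold.
Codon 9 CGC (Arg): third position 4-fold.
Codon 10 UGU (Cys): third position 2-fold.
Four-fold degenerate third positions: 6.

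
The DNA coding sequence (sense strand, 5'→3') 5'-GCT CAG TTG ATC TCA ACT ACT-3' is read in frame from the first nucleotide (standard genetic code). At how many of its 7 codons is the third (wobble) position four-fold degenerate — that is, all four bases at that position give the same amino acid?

Codon 1 GCT (Ala): third position 4-fold.
Codon 2 CAG (Gln): third position 2-fold.
Codon 3 TTG (Leu): third position 2-fold.
Codon 4 ATC (Ile): third position 3-fold.
Codon 5 TCA (Ser): third position 4-fold.
Codon 6 ACT (Thr): third position 4-fold.
Codon 7 ACT (Thr): third position 4-fold.
Four-fold degenerate third positions: 4.

4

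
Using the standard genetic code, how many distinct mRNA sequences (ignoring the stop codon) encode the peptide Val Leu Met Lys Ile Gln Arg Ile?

5184

Val: 4 codons.
Leu: 6 codons.
Met: 1 codon.
Lys: 2 codons.
Ile: 3 codons.
Gln: 2 codons.
Arg: 6 codons.
Ile: 3 codons.
4 × 6 × 1 × 2 × 3 × 2 × 6 × 3 = 5184.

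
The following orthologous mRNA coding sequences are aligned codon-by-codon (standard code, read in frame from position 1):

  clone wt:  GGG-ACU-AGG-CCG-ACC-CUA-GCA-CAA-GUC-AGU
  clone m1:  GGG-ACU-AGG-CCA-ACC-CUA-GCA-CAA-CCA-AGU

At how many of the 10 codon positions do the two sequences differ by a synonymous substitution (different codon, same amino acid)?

1

Codon 1: GGG Gly / GGG Gly — identical.
Codon 2: ACU Thr / ACU Thr — identical.
Codon 3: AGG Arg / AGG Arg — identical.
Codon 4: CCG Pro / CCA Pro — synonymous.
Codon 5: ACC Thr / ACC Thr — identical.
Codon 6: CUA Leu / CUA Leu — identical.
Codon 7: GCA Ala / GCA Ala — identical.
Codon 8: CAA Gln / CAA Gln — identical.
Codon 9: GUC Val / CCA Pro — nonsynonymous.
Codon 10: AGU Ser / AGU Ser — identical.
Synonymous differences: 1.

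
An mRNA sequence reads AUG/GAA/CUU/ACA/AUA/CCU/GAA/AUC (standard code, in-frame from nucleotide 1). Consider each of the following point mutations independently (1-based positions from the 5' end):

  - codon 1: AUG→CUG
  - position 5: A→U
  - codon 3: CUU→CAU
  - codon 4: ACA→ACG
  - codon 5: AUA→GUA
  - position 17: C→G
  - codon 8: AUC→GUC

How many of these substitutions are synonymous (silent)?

Codon 1: AUG (Met) → CUG (Leu) — missense.
Codon 2: GAA (Glu) → GUA (Val) — missense.
Codon 3: CUU (Leu) → CAU (His) — missense.
Codon 4: ACA (Thr) → ACG (Thr) — synonymous.
Codon 5: AUA (Ile) → GUA (Val) — missense.
Codon 6: CCU (Pro) → CGU (Arg) — missense.
Codon 8: AUC (Ile) → GUC (Val) — missense.
Synonymous: 1 of 7.

1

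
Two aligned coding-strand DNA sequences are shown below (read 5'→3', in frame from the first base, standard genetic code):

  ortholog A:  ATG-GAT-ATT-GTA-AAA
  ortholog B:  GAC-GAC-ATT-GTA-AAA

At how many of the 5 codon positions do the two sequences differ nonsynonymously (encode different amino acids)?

1

Codon 1: ATG Met / GAC Asp — nonsynonymous.
Codon 2: GAT Asp / GAC Asp — synonymous.
Codon 3: ATT Ile / ATT Ile — identical.
Codon 4: GTA Val / GTA Val — identical.
Codon 5: AAA Lys / AAA Lys — identical.
Nonsynonymous differences: 1.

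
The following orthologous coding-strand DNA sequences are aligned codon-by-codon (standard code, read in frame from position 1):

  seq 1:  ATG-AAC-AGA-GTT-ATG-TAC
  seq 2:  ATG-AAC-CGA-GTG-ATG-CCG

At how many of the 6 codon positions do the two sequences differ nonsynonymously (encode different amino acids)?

1

Codon 1: ATG Met / ATG Met — identical.
Codon 2: AAC Asn / AAC Asn — identical.
Codon 3: AGA Arg / CGA Arg — synonymous.
Codon 4: GTT Val / GTG Val — synonymous.
Codon 5: ATG Met / ATG Met — identical.
Codon 6: TAC Tyr / CCG Pro — nonsynonymous.
Nonsynonymous differences: 1.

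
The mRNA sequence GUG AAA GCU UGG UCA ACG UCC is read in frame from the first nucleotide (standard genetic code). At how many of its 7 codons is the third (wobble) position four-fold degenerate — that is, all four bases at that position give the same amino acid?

Codon 1 GUG (Val): third position 4-fold.
Codon 2 AAA (Lys): third position 2-fold.
Codon 3 GCU (Ala): third position 4-fold.
Codon 4 UGG (Trp): third position 1-fold.
Codon 5 UCA (Ser): third position 4-fold.
Codon 6 ACG (Thr): third position 4-fold.
Codon 7 UCC (Ser): third position 4-fold.
Four-fold degenerate third positions: 5.

5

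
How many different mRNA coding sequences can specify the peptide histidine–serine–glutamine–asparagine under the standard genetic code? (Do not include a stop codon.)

48

His: 2 codons.
Ser: 6 codons.
Gln: 2 codons.
Asn: 2 codons.
2 × 6 × 2 × 2 = 48.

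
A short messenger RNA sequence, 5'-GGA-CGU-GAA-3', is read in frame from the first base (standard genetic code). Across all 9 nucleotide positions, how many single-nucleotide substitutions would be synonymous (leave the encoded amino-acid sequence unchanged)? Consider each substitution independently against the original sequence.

7

Codon 1 (GGA, Gly): 3 synonymous substitutions.
Codon 2 (CGU, Arg): 3 synonymous substitutions.
Codon 3 (GAA, Glu): 1 synonymous substitution.
Total: 3 + 3 + 1 = 7.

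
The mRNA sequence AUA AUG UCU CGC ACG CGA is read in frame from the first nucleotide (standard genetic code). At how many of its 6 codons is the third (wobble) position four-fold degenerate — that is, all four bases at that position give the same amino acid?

Codon 1 AUA (Ile): third position 3-fold.
Codon 2 AUG (Met): third position 1-fold.
Codon 3 UCU (Ser): third position 4-fold.
Codon 4 CGC (Arg): third position 4-fold.
Codon 5 ACG (Thr): third position 4-fold.
Codon 6 CGA (Arg): third position 4-fold.
Four-fold degenerate third positions: 4.

4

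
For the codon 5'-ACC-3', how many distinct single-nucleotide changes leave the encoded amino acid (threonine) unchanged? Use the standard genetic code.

Position 1: none → 0 synonymous.
Position 2: none → 0 synonymous.
Position 3: ACU, ACA, ACG → 3 synonymous.
Total: 0 + 0 + 3 = 3.

3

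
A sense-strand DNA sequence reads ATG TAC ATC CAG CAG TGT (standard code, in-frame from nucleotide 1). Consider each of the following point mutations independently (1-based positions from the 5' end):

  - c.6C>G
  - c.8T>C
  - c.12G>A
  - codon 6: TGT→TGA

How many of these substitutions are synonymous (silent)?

Codon 2: TAC (Tyr) → TAG (Stop) — nonsense.
Codon 3: ATC (Ile) → ACC (Thr) — missense.
Codon 4: CAG (Gln) → CAA (Gln) — synonymous.
Codon 6: TGT (Cys) → TGA (Stop) — nonsense.
Synonymous: 1 of 4.

1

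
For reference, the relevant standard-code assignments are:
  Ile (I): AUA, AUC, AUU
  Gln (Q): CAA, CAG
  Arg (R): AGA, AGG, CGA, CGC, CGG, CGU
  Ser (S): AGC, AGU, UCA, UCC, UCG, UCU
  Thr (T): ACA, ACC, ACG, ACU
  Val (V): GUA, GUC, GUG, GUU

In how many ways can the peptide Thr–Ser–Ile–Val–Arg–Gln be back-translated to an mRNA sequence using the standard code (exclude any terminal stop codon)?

Thr: 4 codons.
Ser: 6 codons.
Ile: 3 codons.
Val: 4 codons.
Arg: 6 codons.
Gln: 2 codons.
4 × 6 × 3 × 4 × 6 × 2 = 3456.

3456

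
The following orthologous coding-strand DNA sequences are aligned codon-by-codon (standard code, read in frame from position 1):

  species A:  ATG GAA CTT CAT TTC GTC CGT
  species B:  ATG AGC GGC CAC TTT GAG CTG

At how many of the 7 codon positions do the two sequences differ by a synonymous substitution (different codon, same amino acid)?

Codon 1: ATG Met / ATG Met — identical.
Codon 2: GAA Glu / AGC Ser — nonsynonymous.
Codon 3: CTT Leu / GGC Gly — nonsynonymous.
Codon 4: CAT His / CAC His — synonymous.
Codon 5: TTC Phe / TTT Phe — synonymous.
Codon 6: GTC Val / GAG Glu — nonsynonymous.
Codon 7: CGT Arg / CTG Leu — nonsynonymous.
Synonymous differences: 2.

2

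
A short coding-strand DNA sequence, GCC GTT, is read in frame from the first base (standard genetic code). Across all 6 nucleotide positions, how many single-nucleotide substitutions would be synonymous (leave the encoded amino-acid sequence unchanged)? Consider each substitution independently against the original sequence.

6

Codon 1 (GCC, Ala): 3 synonymous substitutions.
Codon 2 (GTT, Val): 3 synonymous substitutions.
Total: 3 + 3 = 6.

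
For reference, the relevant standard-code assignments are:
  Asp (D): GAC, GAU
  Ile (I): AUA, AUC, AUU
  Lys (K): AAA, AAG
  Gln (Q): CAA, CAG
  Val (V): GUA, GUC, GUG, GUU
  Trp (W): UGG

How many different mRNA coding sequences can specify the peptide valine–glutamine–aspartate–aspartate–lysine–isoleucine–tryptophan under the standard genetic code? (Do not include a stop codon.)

Val: 4 codons.
Gln: 2 codons.
Asp: 2 codons.
Asp: 2 codons.
Lys: 2 codons.
Ile: 3 codons.
Trp: 1 codon.
4 × 2 × 2 × 2 × 2 × 3 × 1 = 192.

192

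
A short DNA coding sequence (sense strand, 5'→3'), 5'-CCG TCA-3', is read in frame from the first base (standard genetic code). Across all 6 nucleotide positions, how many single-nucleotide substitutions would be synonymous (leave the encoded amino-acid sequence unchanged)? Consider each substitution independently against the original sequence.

Codon 1 (CCG, Pro): 3 synonymous substitutions.
Codon 2 (TCA, Ser): 3 synonymous substitutions.
Total: 3 + 3 = 6.

6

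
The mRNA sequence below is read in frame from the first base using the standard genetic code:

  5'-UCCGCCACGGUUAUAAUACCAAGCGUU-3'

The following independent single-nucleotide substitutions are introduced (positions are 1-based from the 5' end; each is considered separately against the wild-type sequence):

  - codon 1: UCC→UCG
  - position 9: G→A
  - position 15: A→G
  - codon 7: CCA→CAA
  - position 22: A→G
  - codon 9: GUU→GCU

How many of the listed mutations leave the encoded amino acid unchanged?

2

Codon 1: UCC (Ser) → UCG (Ser) — synonymous.
Codon 3: ACG (Thr) → ACA (Thr) — synonymous.
Codon 5: AUA (Ile) → AUG (Met) — missense.
Codon 7: CCA (Pro) → CAA (Gln) — missense.
Codon 8: AGC (Ser) → GGC (Gly) — missense.
Codon 9: GUU (Val) → GCU (Ala) — missense.
Synonymous: 2 of 6.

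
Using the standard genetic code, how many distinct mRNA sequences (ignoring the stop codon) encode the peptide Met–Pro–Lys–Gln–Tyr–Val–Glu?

Met: 1 codon.
Pro: 4 codons.
Lys: 2 codons.
Gln: 2 codons.
Tyr: 2 codons.
Val: 4 codons.
Glu: 2 codons.
1 × 4 × 2 × 2 × 2 × 4 × 2 = 256.

256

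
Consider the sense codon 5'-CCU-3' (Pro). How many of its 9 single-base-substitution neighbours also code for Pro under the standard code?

3

Position 1: none → 0 synonymous.
Position 2: none → 0 synonymous.
Position 3: CCC, CCA, CCG → 3 synonymous.
Total: 0 + 0 + 3 = 3.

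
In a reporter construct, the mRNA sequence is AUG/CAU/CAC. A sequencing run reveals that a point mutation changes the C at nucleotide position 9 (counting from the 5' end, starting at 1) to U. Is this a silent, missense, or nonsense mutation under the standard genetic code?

Position 9 falls in codon 3: CAC → His.
After the substitution the codon is CAU → His.
Both encode His, so the change is synonymous.

silent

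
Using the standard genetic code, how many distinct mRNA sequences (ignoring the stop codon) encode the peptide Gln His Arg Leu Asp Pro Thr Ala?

Gln: 2 codons.
His: 2 codons.
Arg: 6 codons.
Leu: 6 codons.
Asp: 2 codons.
Pro: 4 codons.
Thr: 4 codons.
Ala: 4 codons.
2 × 2 × 6 × 6 × 2 × 4 × 4 × 4 = 18432.

18432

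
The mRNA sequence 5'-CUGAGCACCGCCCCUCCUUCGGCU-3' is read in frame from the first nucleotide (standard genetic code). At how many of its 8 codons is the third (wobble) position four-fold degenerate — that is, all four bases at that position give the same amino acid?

7

Codon 1 CUG (Leu): third position 4-fold.
Codon 2 AGC (Ser): third position 2-fold.
Codon 3 ACC (Thr): third position 4-fold.
Codon 4 GCC (Ala): third position 4-fold.
Codon 5 CCU (Pro): third position 4-fold.
Codon 6 CCU (Pro): third position 4-fold.
Codon 7 UCG (Ser): third position 4-fold.
Codon 8 GCU (Ala): third position 4-fold.
Four-fold degenerate third positions: 7.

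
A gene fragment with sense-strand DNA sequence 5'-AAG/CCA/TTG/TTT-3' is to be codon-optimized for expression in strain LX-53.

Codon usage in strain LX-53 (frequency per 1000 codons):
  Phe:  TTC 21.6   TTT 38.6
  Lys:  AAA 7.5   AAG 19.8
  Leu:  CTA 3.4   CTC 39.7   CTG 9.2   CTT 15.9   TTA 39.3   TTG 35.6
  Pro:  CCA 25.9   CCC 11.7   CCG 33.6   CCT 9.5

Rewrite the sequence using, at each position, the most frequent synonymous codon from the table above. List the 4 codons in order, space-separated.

Codon 1 (Lys): best is AAG at 19.8.
Codon 2 (Pro): best is CCG at 33.6.
Codon 3 (Leu): best is CTC at 39.7.
Codon 4 (Phe): best is TTT at 38.6.

AAG CCG CTC TTT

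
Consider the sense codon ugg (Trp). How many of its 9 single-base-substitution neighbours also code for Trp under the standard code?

Position 1: none → 0 synonymous.
Position 2: none → 0 synonymous.
Position 3: none → 0 synonymous.
Total: 0 + 0 + 0 = 0.

0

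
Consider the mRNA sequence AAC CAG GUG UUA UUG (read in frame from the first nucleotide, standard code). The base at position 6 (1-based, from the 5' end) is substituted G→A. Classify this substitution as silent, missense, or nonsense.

Position 6 falls in codon 2: CAG → Gln.
After the substitution the codon is CAA → Gln.
Both encode Gln, so the change is synonymous.

silent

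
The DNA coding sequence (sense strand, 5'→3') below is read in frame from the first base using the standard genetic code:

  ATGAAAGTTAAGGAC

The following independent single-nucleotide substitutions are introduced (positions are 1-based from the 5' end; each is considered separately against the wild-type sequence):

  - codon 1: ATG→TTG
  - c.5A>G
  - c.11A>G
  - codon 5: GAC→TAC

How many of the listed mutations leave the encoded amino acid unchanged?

0

Codon 1: ATG (Met) → TTG (Leu) — missense.
Codon 2: AAA (Lys) → AGA (Arg) — missense.
Codon 4: AAG (Lys) → AGG (Arg) — missense.
Codon 5: GAC (Asp) → TAC (Tyr) — missense.
Synonymous: 0 of 4.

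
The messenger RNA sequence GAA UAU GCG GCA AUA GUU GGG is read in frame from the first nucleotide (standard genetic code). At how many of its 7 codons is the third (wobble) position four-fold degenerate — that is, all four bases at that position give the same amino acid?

4

Codon 1 GAA (Glu): third position 2-fold.
Codon 2 UAU (Tyr): third position 2-fold.
Codon 3 GCG (Ala): third position 4-fold.
Codon 4 GCA (Ala): third position 4-fold.
Codon 5 AUA (Ile): third position 3-fold.
Codon 6 GUU (Val): third position 4-fold.
Codon 7 GGG (Gly): third position 4-fold.
Four-fold degenerate third positions: 4.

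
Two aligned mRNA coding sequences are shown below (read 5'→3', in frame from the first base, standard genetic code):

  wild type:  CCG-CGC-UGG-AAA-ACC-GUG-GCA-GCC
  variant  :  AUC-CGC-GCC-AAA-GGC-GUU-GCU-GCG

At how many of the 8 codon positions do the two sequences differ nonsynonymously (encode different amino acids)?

Codon 1: CCG Pro / AUC Ile — nonsynonymous.
Codon 2: CGC Arg / CGC Arg — identical.
Codon 3: UGG Trp / GCC Ala — nonsynonymous.
Codon 4: AAA Lys / AAA Lys — identical.
Codon 5: ACC Thr / GGC Gly — nonsynonymous.
Codon 6: GUG Val / GUU Val — synonymous.
Codon 7: GCA Ala / GCU Ala — synonymous.
Codon 8: GCC Ala / GCG Ala — synonymous.
Nonsynonymous differences: 3.

3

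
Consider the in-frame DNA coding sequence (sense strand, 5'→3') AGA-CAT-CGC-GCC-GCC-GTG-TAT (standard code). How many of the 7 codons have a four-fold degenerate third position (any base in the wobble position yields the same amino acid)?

Codon 1 AGA (Arg): third position 2-fold.
Codon 2 CAT (His): third position 2-fold.
Codon 3 CGC (Arg): third position 4-fold.
Codon 4 GCC (Ala): third position 4-fold.
Codon 5 GCC (Ala): third position 4-fold.
Codon 6 GTG (Val): third position 4-fold.
Codon 7 TAT (Tyr): third position 2-fold.
Four-fold degenerate third positions: 4.

4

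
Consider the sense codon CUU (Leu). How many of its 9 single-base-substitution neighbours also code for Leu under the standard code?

3

Position 1: none → 0 synonymous.
Position 2: none → 0 synonymous.
Position 3: CUC, CUA, CUG → 3 synonymous.
Total: 0 + 0 + 3 = 3.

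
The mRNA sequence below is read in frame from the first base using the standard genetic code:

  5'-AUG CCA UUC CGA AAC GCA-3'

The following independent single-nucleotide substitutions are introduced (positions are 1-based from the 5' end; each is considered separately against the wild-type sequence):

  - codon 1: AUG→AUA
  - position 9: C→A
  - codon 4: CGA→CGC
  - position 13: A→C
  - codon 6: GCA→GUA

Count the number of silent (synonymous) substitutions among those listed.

1

Codon 1: AUG (Met) → AUA (Ile) — missense.
Codon 3: UUC (Phe) → UUA (Leu) — missense.
Codon 4: CGA (Arg) → CGC (Arg) — synonymous.
Codon 5: AAC (Asn) → CAC (His) — missense.
Codon 6: GCA (Ala) → GUA (Val) — missense.
Synonymous: 1 of 5.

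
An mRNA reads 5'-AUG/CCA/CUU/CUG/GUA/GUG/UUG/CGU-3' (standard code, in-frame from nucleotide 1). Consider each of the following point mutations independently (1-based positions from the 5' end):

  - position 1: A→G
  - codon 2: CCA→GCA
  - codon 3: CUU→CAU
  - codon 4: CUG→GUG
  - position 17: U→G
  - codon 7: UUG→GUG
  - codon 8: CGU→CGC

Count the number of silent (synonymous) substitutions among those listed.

1

Codon 1: AUG (Met) → GUG (Val) — missense.
Codon 2: CCA (Pro) → GCA (Ala) — missense.
Codon 3: CUU (Leu) → CAU (His) — missense.
Codon 4: CUG (Leu) → GUG (Val) — missense.
Codon 6: GUG (Val) → GGG (Gly) — missense.
Codon 7: UUG (Leu) → GUG (Val) — missense.
Codon 8: CGU (Arg) → CGC (Arg) — synonymous.
Synonymous: 1 of 7.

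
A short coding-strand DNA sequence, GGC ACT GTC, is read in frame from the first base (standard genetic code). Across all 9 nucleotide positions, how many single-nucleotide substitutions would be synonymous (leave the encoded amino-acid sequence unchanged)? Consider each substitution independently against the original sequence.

9

Codon 1 (GGC, Gly): 3 synonymous substitutions.
Codon 2 (ACT, Thr): 3 synonymous substitutions.
Codon 3 (GTC, Val): 3 synonymous substitutions.
Total: 3 + 3 + 3 = 9.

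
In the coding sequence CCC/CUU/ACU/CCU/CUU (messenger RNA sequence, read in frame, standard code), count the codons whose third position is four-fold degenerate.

Codon 1 CCC (Pro): third position 4-fold.
Codon 2 CUU (Leu): third position 4-fold.
Codon 3 ACU (Thr): third position 4-fold.
Codon 4 CCU (Pro): third position 4-fold.
Codon 5 CUU (Leu): third position 4-fold.
Four-fold degenerate third positions: 5.

5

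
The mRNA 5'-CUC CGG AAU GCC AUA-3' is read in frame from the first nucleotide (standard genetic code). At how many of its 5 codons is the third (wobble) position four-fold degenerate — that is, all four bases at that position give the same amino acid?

Codon 1 CUC (Leu): third position 4-fold.
Codon 2 CGG (Arg): third position 4-fold.
Codon 3 AAU (Asn): third position 2-fold.
Codon 4 GCC (Ala): third position 4-fold.
Codon 5 AUA (Ile): third position 3-fold.
Four-fold degenerate third positions: 3.

3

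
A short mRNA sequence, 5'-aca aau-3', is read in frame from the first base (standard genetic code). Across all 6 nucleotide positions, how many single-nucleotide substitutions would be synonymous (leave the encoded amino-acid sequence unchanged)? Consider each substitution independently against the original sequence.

Codon 1 (ACA, Thr): 3 synonymous substitutions.
Codon 2 (AAU, Asn): 1 synonymous substitution.
Total: 3 + 1 = 4.

4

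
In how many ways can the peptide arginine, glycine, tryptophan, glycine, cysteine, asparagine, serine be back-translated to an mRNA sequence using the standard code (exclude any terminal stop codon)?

2304

Arg: 6 codons.
Gly: 4 codons.
Trp: 1 codon.
Gly: 4 codons.
Cys: 2 codons.
Asn: 2 codons.
Ser: 6 codons.
6 × 4 × 1 × 4 × 2 × 2 × 6 = 2304.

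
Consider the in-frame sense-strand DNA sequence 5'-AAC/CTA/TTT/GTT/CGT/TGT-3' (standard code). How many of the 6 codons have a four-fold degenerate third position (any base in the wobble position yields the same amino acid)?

Codon 1 AAC (Asn): third position 2-fold.
Codon 2 CTA (Leu): third position 4-fold.
Codon 3 TTT (Phe): third position 2-fold.
Codon 4 GTT (Val): third position 4-fold.
Codon 5 CGT (Arg): third position 4-fold.
Codon 6 TGT (Cys): third position 2-fold.
Four-fold degenerate third positions: 3.

3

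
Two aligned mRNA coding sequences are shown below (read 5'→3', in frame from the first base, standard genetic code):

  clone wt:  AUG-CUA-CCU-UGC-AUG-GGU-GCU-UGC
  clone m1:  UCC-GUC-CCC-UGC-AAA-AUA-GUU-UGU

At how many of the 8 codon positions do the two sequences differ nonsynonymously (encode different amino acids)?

5

Codon 1: AUG Met / UCC Ser — nonsynonymous.
Codon 2: CUA Leu / GUC Val — nonsynonymous.
Codon 3: CCU Pro / CCC Pro — synonymous.
Codon 4: UGC Cys / UGC Cys — identical.
Codon 5: AUG Met / AAA Lys — nonsynonymous.
Codon 6: GGU Gly / AUA Ile — nonsynonymous.
Codon 7: GCU Ala / GUU Val — nonsynonymous.
Codon 8: UGC Cys / UGU Cys — synonymous.
Nonsynonymous differences: 5.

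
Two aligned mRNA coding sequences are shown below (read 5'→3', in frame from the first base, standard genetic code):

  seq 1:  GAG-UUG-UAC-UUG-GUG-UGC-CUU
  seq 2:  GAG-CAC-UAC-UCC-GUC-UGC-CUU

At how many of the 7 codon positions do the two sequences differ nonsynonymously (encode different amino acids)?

2

Codon 1: GAG Glu / GAG Glu — identical.
Codon 2: UUG Leu / CAC His — nonsynonymous.
Codon 3: UAC Tyr / UAC Tyr — identical.
Codon 4: UUG Leu / UCC Ser — nonsynonymous.
Codon 5: GUG Val / GUC Val — synonymous.
Codon 6: UGC Cys / UGC Cys — identical.
Codon 7: CUU Leu / CUU Leu — identical.
Nonsynonymous differences: 2.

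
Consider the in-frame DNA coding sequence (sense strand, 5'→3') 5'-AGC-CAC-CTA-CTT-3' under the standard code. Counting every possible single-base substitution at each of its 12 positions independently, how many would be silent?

Codon 1 (AGC, Ser): 1 synonymous substitution.
Codon 2 (CAC, His): 1 synonymous substitution.
Codon 3 (CTA, Leu): 4 synonymous substitutions.
Codon 4 (CTT, Leu): 3 synonymous substitutions.
Total: 1 + 1 + 4 + 3 = 9.

9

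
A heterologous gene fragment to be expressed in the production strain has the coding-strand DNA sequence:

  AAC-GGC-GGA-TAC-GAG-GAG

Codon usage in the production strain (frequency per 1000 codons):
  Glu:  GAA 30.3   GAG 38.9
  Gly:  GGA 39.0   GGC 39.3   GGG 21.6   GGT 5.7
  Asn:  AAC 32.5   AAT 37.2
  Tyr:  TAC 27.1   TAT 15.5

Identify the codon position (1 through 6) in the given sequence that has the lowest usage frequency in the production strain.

Codon 1 AAC (Asn): 32.5 per 1000.
Codon 2 GGC (Gly): 39.3 per 1000.
Codon 3 GGA (Gly): 39.0 per 1000.
Codon 4 TAC (Tyr): 27.1 per 1000.
Codon 5 GAG (Glu): 38.9 per 1000.
Codon 6 GAG (Glu): 38.9 per 1000.
Lowest frequency is 27.1 at codon 4.

4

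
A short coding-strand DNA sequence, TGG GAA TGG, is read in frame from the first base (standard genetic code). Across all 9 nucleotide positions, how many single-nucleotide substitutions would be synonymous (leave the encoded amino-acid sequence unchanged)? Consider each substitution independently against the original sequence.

1

Codon 1 (TGG, Trp): 0 synonymous substitutions.
Codon 2 (GAA, Glu): 1 synonymous substitution.
Codon 3 (TGG, Trp): 0 synonymous substitutions.
Total: 0 + 1 + 0 = 1.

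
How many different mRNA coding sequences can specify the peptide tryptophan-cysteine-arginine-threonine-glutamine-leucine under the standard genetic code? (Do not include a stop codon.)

576

Trp: 1 codon.
Cys: 2 codons.
Arg: 6 codons.
Thr: 4 codons.
Gln: 2 codons.
Leu: 6 codons.
1 × 2 × 6 × 4 × 2 × 6 = 576.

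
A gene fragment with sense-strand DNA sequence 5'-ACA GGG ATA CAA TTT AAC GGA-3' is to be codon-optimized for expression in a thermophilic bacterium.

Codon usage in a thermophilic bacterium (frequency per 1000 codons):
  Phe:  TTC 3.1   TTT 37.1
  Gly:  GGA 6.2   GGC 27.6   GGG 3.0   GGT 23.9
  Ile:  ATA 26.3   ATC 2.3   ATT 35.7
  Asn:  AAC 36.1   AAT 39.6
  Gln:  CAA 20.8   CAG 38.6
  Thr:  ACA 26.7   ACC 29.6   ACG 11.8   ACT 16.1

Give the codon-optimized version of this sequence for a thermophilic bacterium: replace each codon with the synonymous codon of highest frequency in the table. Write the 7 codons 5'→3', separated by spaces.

ACC GGC ATT CAG TTT AAT GGC

Codon 1 (Thr): best is ACC at 29.6.
Codon 2 (Gly): best is GGC at 27.6.
Codon 3 (Ile): best is ATT at 35.7.
Codon 4 (Gln): best is CAG at 38.6.
Codon 5 (Phe): best is TTT at 37.1.
Codon 6 (Asn): best is AAT at 39.6.
Codon 7 (Gly): best is GGC at 27.6.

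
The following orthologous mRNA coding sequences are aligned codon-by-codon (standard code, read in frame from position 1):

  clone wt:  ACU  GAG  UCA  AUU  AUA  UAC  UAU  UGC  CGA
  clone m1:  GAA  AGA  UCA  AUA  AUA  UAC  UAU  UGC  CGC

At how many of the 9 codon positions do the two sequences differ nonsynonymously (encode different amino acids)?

2

Codon 1: ACU Thr / GAA Glu — nonsynonymous.
Codon 2: GAG Glu / AGA Arg — nonsynonymous.
Codon 3: UCA Ser / UCA Ser — identical.
Codon 4: AUU Ile / AUA Ile — synonymous.
Codon 5: AUA Ile / AUA Ile — identical.
Codon 6: UAC Tyr / UAC Tyr — identical.
Codon 7: UAU Tyr / UAU Tyr — identical.
Codon 8: UGC Cys / UGC Cys — identical.
Codon 9: CGA Arg / CGC Arg — synonymous.
Nonsynonymous differences: 2.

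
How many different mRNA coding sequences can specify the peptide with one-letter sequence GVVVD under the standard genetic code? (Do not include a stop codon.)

Gly: 4 codons.
Val: 4 codons.
Val: 4 codons.
Val: 4 codons.
Asp: 2 codons.
4 × 4 × 4 × 4 × 2 = 512.

512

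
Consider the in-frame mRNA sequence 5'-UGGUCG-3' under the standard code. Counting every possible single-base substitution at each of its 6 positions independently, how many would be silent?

3

Codon 1 (UGG, Trp): 0 synonymous substitutions.
Codon 2 (UCG, Ser): 3 synonymous substitutions.
Total: 0 + 3 = 3.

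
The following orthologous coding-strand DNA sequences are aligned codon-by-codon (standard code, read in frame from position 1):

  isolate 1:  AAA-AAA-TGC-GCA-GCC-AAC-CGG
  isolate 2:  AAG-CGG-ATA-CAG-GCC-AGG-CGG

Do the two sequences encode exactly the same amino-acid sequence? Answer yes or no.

Codon 1: AAA Lys / AAG Lys — synonymous.
Codon 2: AAA Lys / CGG Arg — nonsynonymous.
Codon 3: TGC Cys / ATA Ile — nonsynonymous.
Codon 4: GCA Ala / CAG Gln — nonsynonymous.
Codon 5: GCC Ala / GCC Ala — identical.
Codon 6: AAC Asn / AGG Arg — nonsynonymous.
Codon 7: CGG Arg / CGG Arg — identical.
Nonsynonymous differences: 4 → different protein.

no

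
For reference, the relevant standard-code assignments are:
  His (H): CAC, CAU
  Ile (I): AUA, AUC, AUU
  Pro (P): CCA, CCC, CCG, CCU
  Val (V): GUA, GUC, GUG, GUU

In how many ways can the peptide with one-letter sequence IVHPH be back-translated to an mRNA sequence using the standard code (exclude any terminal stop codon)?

Ile: 3 codons.
Val: 4 codons.
His: 2 codons.
Pro: 4 codons.
His: 2 codons.
3 × 4 × 2 × 4 × 2 = 192.

192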